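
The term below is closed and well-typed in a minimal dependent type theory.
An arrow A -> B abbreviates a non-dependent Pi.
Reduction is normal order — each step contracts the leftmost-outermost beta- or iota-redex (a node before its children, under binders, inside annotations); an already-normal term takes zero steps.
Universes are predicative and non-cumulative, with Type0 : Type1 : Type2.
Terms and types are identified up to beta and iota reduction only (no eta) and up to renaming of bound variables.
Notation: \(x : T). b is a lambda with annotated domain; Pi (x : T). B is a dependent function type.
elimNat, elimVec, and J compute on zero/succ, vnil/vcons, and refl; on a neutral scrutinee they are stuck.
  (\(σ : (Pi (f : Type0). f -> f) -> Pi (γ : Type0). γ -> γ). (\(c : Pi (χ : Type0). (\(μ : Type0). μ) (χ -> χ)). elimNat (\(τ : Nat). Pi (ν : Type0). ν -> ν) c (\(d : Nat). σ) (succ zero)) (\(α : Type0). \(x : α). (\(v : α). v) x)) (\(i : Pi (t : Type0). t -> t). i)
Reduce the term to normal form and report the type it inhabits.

reduced normal form:
  \(σ : Type0). \(f : σ). f
type:
  Pi (σ : Type0). σ -> σ
observation: contracting a beta-redex first, the term normalizes in 7 steps.


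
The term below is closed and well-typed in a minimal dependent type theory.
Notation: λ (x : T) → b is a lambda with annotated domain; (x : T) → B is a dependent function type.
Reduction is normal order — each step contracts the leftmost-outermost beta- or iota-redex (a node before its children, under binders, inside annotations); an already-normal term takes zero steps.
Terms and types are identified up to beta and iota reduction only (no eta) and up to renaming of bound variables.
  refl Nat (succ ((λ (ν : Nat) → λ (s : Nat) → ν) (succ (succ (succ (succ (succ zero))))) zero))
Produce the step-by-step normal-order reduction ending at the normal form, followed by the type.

normal-order reduction sequence:
  refl Nat (succ ((λ (ν : Nat) → λ (s : Nat) → ν) (succ (succ (succ (succ (succ zero))))) zero))
  ~> refl Nat (succ ((λ (ν : Nat) → succ (succ (succ (succ (succ zero))))) zero))
  ~> refl Nat (succ (succ (succ (succ (succ (succ zero))))))
type:
  Eq Nat (succ (succ (succ (succ (succ (succ zero)))))) (succ (succ (succ (succ (succ (succ zero))))))


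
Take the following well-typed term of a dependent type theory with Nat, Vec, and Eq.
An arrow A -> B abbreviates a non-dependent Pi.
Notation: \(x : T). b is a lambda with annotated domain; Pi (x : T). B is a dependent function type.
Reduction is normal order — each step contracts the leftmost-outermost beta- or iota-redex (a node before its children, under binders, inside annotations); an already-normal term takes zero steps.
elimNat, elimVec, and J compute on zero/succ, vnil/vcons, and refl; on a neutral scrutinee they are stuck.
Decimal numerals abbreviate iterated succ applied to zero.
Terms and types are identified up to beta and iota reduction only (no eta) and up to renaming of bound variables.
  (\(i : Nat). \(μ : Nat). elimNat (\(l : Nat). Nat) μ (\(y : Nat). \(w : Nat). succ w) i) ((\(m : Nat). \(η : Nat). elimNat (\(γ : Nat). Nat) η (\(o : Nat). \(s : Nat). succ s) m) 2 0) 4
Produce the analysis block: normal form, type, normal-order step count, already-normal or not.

normal form:
  6
inferred type:
  Nat
normal-order step count: 18
started in normal form: no
first contracted redex: a beta-redex


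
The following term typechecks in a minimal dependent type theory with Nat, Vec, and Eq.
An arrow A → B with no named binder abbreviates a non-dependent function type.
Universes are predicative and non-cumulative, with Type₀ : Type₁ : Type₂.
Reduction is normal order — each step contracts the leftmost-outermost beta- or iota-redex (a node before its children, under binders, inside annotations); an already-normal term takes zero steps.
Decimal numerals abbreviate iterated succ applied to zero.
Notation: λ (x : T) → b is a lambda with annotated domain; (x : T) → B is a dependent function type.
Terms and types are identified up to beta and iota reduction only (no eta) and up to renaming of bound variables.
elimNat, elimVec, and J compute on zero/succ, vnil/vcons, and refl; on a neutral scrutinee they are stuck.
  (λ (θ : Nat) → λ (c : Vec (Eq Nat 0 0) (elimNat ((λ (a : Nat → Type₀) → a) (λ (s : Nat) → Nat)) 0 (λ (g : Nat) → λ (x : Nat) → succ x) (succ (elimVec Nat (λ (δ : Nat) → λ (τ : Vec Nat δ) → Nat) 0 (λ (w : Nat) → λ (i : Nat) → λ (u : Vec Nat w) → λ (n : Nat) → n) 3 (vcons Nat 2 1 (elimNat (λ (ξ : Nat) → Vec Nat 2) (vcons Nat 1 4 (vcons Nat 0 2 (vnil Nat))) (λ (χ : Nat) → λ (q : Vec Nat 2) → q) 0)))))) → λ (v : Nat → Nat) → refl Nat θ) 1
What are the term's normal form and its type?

normal form:
  λ (θ : Vec (Eq Nat 0 0) 1) → λ (c : Nat → Nat) → refl Nat 1
type:
  Vec (Eq Nat 0 0) 1 → (Nat → Nat) → Eq Nat 1 1
observation: 23 normal-order steps separate the term from its normal form.


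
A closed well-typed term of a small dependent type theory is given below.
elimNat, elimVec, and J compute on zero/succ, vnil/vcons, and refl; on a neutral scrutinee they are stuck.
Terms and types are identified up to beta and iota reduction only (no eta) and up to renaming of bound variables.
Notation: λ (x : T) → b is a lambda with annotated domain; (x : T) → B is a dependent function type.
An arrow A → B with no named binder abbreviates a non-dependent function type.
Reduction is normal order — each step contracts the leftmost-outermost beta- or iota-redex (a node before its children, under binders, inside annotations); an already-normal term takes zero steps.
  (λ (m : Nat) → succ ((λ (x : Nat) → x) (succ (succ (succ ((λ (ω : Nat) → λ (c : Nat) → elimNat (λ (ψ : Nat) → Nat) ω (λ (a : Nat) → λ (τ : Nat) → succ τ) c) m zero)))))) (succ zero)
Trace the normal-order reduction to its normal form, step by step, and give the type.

normal-order reduction sequence:
  (λ (m : Nat) → succ ((λ (x : Nat) → x) (succ (succ (succ ((λ (ω : Nat) → λ (c : Nat) → elimNat (λ (ψ : Nat) → Nat) ω (λ (a : Nat) → λ (τ : Nat) → succ τ) c) m zero)))))) (succ zero)
  ~> succ ((λ (m : Nat) → m) (succ (succ (succ ((λ (x : Nat) → λ (ω : Nat) → elimNat (λ (c : Nat) → Nat) x (λ (ψ : Nat) → λ (a : Nat) → succ a) ω) (succ zero) zero)))))
  ~> succ (succ (succ (succ ((λ (m : Nat) → λ (x : Nat) → elimNat (λ (ω : Nat) → Nat) m (λ (c : Nat) → λ (ψ : Nat) → succ ψ) x) (succ zero) zero))))
  ~> succ (succ (succ (succ ((λ (m : Nat) → elimNat (λ (x : Nat) → Nat) (succ zero) (λ (ω : Nat) → λ (c : Nat) → succ c) m) zero))))
  ~> succ (succ (succ (succ (elimNat (λ (m : Nat) → Nat) (succ zero) (λ (x : Nat) → λ (ω : Nat) → succ ω) zero))))
  ~> succ (succ (succ (succ (succ zero))))
the term's type:
  Nat


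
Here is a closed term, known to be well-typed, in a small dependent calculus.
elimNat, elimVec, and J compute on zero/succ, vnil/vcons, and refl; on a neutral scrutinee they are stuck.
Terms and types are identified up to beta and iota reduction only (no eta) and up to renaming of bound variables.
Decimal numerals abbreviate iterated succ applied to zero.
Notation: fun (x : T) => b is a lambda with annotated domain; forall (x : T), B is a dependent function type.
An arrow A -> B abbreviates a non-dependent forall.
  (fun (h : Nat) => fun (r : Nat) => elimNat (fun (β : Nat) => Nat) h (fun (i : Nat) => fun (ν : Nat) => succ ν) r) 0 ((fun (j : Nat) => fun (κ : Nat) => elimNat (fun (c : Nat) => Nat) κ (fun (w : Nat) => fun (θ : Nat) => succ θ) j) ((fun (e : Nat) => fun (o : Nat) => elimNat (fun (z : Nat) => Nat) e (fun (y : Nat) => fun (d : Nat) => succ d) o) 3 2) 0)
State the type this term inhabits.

inferred type:
  Nat


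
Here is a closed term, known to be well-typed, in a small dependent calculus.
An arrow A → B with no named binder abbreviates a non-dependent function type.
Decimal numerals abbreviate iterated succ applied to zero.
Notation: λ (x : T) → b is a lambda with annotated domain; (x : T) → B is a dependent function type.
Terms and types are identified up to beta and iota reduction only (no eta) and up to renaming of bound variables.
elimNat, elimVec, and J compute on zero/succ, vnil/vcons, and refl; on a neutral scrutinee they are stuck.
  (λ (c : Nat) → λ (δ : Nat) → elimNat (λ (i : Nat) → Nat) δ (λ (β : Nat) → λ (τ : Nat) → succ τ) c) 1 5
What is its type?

type:
  Nat


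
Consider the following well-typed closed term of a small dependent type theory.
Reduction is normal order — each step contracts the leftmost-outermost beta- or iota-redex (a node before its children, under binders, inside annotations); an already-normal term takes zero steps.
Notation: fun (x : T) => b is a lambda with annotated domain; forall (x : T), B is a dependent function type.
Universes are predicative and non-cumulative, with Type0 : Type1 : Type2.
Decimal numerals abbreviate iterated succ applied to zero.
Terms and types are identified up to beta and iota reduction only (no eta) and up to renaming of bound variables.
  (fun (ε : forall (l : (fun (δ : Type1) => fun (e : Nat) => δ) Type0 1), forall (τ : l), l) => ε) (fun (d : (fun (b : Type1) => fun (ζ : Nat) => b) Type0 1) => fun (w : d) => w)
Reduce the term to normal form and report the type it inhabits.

resulting normal form:
  fun (ε : Type0) => fun (l : ε) => l
type:
  forall (ε : Type0), forall (l : ε), ε


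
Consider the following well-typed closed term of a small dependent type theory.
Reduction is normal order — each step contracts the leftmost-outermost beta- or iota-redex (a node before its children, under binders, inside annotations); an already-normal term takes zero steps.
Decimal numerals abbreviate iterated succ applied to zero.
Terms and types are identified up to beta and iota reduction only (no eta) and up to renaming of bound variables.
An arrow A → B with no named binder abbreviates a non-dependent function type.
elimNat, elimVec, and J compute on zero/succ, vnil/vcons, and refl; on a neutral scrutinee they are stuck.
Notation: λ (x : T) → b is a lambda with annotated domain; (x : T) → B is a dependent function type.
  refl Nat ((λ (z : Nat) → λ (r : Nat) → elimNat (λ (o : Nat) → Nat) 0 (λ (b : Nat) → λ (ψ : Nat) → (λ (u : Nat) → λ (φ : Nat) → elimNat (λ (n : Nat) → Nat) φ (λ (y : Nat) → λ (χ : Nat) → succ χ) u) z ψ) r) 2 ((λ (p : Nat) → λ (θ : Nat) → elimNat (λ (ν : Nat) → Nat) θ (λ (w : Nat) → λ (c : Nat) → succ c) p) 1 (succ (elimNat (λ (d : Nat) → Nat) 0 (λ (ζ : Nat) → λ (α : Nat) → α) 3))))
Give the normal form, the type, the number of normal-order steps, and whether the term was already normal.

reduced normal form:
  refl Nat 4
the term's type:
  Eq Nat 4 4
normal-order step count: 34
started in normal form: no
first redex: a beta-redex


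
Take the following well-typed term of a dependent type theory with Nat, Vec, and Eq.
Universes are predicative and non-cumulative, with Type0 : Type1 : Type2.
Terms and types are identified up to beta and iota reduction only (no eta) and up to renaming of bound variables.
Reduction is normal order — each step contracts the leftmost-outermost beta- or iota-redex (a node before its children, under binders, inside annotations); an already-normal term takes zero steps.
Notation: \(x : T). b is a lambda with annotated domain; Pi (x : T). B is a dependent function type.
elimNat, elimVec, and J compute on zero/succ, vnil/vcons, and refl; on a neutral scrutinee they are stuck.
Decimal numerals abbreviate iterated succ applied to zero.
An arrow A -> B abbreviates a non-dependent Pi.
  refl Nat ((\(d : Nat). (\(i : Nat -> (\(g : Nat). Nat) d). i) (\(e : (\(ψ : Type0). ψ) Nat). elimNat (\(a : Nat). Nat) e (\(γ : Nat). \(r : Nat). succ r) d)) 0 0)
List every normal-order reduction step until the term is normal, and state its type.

normal-order reduction:
  refl Nat ((\(d : Nat). (\(i : Nat -> (\(g : Nat). Nat) d). i) (\(e : (\(ψ : Type0). ψ) Nat). elimNat (\(a : Nat). Nat) e (\(γ : Nat). \(r : Nat). succ r) d)) 0 0)
  ~> refl Nat ((\(d : Nat -> (\(i : Nat). Nat) 0). d) (\(g : (\(e : Type0). e) Nat). elimNat (\(ψ : Nat). Nat) g (\(a : Nat). \(γ : Nat). succ γ) 0) 0)
  ~> refl Nat ((\(d : (\(i : Type0). i) Nat). elimNat (\(g : Nat). Nat) d (\(e : Nat). \(ψ : Nat). succ ψ) 0) 0)
  ~> refl Nat (elimNat (\(d : Nat). Nat) 0 (\(i : Nat). \(g : Nat). succ g) 0)
  ~> refl Nat 0
the term's type:
  Eq Nat 0 0


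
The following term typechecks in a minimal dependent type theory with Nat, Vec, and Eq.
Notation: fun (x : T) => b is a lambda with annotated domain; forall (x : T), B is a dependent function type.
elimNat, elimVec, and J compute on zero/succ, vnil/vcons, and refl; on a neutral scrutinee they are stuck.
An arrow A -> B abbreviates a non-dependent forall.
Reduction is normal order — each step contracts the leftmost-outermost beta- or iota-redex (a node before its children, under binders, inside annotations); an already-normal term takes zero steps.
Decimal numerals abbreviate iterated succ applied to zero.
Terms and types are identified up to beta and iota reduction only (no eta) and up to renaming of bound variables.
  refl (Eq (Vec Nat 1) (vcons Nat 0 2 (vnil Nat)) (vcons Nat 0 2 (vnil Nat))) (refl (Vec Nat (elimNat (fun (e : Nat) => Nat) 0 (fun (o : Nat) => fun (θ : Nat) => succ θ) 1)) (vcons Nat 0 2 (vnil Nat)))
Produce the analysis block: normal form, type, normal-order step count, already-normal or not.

reduced normal form:
  refl (Eq (Vec Nat 1) (vcons Nat 0 2 (vnil Nat)) (vcons Nat 0 2 (vnil Nat))) (refl (Vec Nat 1) (vcons Nat 0 2 (vnil Nat)))
the term's type:
  Eq (Eq (Vec Nat 1) (vcons Nat 0 2 (vnil Nat)) (vcons Nat 0 2 (vnil Nat))) (refl (Vec Nat 1) (vcons Nat 0 2 (vnil Nat))) (refl (Vec Nat 1) (vcons Nat 0 2 (vnil Nat)))
reduction steps (normal order): 4
started in normal form: no
first contracted redex: an elimNat iota-redex


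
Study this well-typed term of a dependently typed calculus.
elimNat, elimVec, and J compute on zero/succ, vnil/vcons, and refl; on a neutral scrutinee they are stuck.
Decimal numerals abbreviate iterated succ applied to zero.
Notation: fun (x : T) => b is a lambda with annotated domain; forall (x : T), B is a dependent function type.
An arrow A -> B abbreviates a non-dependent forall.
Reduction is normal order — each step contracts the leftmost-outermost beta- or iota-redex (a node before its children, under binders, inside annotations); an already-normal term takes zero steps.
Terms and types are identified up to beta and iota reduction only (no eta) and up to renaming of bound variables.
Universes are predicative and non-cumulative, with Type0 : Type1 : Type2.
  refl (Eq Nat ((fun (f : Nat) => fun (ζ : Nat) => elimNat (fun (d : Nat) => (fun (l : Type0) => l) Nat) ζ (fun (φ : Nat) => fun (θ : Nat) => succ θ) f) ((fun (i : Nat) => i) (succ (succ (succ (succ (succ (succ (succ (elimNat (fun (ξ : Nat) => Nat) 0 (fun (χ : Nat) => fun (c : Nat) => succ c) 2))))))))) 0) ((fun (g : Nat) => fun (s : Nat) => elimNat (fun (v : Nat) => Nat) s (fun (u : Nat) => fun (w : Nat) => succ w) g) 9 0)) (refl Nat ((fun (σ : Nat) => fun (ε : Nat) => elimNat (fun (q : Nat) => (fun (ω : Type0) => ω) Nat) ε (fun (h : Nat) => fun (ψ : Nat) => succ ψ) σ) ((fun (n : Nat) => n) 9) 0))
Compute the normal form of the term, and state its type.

normal form:
  refl (Eq Nat 9 9) (refl Nat 9)
the term's type:
  Eq (Eq Nat 9 9) (refl Nat 9) (refl Nat 9)
observation: reduction starts at a beta-redex, and 101 normal-order steps reach the normal form.


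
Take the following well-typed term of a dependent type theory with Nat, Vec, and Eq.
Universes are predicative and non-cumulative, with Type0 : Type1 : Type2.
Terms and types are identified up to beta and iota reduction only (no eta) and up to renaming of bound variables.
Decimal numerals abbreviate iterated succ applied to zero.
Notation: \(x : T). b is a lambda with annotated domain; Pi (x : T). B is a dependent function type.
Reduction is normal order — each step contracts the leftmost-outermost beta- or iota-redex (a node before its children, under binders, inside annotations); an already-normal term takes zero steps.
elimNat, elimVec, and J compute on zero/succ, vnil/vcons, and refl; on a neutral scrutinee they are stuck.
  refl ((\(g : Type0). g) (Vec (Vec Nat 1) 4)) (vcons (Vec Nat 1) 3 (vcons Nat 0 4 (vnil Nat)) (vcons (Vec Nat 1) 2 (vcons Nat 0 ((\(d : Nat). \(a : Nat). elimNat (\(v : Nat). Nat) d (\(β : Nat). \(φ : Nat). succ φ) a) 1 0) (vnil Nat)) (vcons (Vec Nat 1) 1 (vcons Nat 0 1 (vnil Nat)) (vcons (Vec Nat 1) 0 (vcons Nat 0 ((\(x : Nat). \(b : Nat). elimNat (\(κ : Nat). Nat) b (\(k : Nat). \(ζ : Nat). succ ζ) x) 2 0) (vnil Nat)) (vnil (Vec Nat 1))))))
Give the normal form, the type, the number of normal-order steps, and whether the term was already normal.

normal form:
  refl (Vec (Vec Nat 1) 4) (vcons (Vec Nat 1) 3 (vcons Nat 0 4 (vnil Nat)) (vcons (Vec Nat 1) 2 (vcons Nat 0 1 (vnil Nat)) (vcons (Vec Nat 1) 1 (vcons Nat 0 1 (vnil Nat)) (vcons (Vec Nat 1) 0 (vcons Nat 0 2 (vnil Nat)) (vnil (Vec Nat 1))))))
type:
  Eq (Vec (Vec Nat 1) 4) (vcons (Vec Nat 1) 3 (vcons Nat 0 4 (vnil Nat)) (vcons (Vec Nat 1) 2 (vcons Nat 0 1 (vnil Nat)) (vcons (Vec Nat 1) 1 (vcons Nat 0 1 (vnil Nat)) (vcons (Vec Nat 1) 0 (vcons Nat 0 2 (vnil Nat)) (vnil (Vec Nat 1)))))) (vcons (Vec Nat 1) 3 (vcons Nat 0 4 (vnil Nat)) (vcons (Vec Nat 1) 2 (vcons Nat 0 1 (vnil Nat)) (vcons (Vec Nat 1) 1 (vcons Nat 0 1 (vnil Nat)) (vcons (Vec Nat 1) 0 (vcons Nat 0 2 (vnil Nat)) (vnil (Vec Nat 1))))))
reduction steps (normal order): 13
term was already normal: no
first redex: a beta-redex


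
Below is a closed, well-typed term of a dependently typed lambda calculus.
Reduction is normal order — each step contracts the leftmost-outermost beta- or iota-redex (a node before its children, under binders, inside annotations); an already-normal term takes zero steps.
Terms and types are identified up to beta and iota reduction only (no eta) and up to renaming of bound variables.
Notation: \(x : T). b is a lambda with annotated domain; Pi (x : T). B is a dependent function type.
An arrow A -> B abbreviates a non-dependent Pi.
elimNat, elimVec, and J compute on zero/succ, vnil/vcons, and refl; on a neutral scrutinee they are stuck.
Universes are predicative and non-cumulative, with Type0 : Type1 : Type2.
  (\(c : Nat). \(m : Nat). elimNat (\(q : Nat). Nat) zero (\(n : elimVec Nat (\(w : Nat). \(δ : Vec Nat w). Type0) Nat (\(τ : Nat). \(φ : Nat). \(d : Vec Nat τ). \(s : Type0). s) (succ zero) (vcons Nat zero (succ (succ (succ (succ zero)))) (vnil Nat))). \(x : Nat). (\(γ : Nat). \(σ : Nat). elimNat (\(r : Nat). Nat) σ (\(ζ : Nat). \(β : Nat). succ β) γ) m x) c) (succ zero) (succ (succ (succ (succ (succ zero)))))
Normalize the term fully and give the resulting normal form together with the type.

resulting normal form:
  succ (succ (succ (succ (succ zero))))
type:
  Nat
observation: contracting a beta-redex first, the term normalizes in 24 steps.


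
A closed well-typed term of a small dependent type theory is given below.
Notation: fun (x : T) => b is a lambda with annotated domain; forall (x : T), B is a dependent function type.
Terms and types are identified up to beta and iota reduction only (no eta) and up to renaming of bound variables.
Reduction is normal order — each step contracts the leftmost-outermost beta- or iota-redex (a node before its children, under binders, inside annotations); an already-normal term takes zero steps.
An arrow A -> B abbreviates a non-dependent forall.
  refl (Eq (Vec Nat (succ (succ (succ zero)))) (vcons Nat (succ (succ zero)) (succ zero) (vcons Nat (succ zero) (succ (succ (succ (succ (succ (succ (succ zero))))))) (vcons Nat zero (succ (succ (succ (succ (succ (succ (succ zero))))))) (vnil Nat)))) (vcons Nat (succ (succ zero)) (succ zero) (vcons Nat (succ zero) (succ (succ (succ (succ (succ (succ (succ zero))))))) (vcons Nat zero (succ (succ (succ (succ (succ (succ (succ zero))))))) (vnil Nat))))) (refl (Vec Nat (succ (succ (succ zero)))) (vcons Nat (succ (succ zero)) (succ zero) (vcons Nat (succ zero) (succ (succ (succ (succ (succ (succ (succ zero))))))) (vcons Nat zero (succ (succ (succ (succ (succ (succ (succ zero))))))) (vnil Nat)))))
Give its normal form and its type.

normal form:
  refl (Eq (Vec Nat (succ (succ (succ zero)))) (vcons Nat (succ (succ zero)) (succ zero) (vcons Nat (succ zero) (succ (succ (succ (succ (succ (succ (succ zero))))))) (vcons Nat zero (succ (succ (succ (succ (succ (succ (succ zero))))))) (vnil Nat)))) (vcons Nat (succ (succ zero)) (succ zero) (vcons Nat (succ zero) (succ (succ (succ (succ (succ (succ (succ zero))))))) (vcons Nat zero (succ (succ (succ (succ (succ (succ (succ zero))))))) (vnil Nat))))) (refl (Vec Nat (succ (succ (succ zero)))) (vcons Nat (succ (succ zero)) (succ zero) (vcons Nat (succ zero) (succ (succ (succ (succ (succ (succ (succ zero))))))) (vcons Nat zero (succ (succ (succ (succ (succ (succ (succ zero))))))) (vnil Nat)))))
inferred type:
  Eq (Eq (Vec Nat (succ (succ (succ zero)))) (vcons Nat (succ (succ zero)) (succ zero) (vcons Nat (succ zero) (succ (succ (succ (succ (succ (succ (succ zero))))))) (vcons Nat zero (succ (succ (succ (succ (succ (succ (succ zero))))))) (vnil Nat)))) (vcons Nat (succ (succ zero)) (succ zero) (vcons Nat (succ zero) (succ (succ (succ (succ (succ (succ (succ zero))))))) (vcons Nat zero (succ (succ (succ (succ (succ (succ (succ zero))))))) (vnil Nat))))) (refl (Vec Nat (succ (succ (succ zero)))) (vcons Nat (succ (succ zero)) (succ zero) (vcons Nat (succ zero) (succ (succ (succ (succ (succ (succ (succ zero))))))) (vcons Nat zero (succ (succ (succ (succ (succ (succ (succ zero))))))) (vnil Nat))))) (refl (Vec Nat (succ (succ (succ zero)))) (vcons Nat (succ (succ zero)) (succ zero) (vcons Nat (succ zero) (succ (succ (succ (succ (succ (succ (succ zero))))))) (vcons Nat zero (succ (succ (succ (succ (succ (succ (succ zero))))))) (vnil Nat)))))


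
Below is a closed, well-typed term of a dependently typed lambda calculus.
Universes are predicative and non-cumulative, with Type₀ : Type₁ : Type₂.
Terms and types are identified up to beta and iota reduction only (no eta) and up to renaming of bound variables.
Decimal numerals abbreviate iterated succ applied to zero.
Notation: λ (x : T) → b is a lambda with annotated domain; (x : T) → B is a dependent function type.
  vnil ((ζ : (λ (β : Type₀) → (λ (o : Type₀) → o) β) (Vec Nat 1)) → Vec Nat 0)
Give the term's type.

inferred type:
  Vec ((ζ : Vec Nat 1) → Vec Nat 0) 0


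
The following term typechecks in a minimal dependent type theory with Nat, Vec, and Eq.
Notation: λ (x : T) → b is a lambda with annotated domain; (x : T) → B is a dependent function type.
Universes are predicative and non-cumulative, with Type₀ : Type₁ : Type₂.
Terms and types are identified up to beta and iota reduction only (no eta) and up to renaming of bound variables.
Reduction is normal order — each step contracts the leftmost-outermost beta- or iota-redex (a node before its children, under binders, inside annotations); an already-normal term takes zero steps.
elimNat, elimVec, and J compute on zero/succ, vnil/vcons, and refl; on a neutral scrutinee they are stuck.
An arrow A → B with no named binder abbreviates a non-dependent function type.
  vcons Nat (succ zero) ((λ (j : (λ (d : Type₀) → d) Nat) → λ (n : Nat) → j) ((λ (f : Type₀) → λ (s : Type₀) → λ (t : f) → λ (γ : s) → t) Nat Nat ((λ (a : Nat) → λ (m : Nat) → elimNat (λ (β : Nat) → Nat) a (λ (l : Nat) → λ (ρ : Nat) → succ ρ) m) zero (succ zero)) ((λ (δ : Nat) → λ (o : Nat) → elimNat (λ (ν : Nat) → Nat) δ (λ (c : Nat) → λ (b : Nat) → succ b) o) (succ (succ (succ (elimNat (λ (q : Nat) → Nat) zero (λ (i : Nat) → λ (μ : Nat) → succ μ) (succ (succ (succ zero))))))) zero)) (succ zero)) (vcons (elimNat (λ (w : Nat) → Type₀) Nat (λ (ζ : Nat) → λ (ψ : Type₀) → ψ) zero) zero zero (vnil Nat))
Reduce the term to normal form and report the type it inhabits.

resulting normal form:
  vcons Nat (succ zero) (succ zero) (vcons Nat zero zero (vnil Nat))
type:
  Vec Nat (succ (succ zero))


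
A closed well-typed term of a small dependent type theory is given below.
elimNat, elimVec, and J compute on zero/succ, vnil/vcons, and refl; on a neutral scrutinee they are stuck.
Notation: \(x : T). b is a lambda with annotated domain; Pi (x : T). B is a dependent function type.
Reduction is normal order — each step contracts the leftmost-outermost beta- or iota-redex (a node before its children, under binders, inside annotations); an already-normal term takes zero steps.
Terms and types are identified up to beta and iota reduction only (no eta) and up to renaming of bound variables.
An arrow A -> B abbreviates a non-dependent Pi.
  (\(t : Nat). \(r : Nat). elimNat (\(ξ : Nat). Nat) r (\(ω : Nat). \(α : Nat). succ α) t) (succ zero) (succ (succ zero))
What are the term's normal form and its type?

normal form:
  succ (succ (succ zero))
inferred type:
  Nat


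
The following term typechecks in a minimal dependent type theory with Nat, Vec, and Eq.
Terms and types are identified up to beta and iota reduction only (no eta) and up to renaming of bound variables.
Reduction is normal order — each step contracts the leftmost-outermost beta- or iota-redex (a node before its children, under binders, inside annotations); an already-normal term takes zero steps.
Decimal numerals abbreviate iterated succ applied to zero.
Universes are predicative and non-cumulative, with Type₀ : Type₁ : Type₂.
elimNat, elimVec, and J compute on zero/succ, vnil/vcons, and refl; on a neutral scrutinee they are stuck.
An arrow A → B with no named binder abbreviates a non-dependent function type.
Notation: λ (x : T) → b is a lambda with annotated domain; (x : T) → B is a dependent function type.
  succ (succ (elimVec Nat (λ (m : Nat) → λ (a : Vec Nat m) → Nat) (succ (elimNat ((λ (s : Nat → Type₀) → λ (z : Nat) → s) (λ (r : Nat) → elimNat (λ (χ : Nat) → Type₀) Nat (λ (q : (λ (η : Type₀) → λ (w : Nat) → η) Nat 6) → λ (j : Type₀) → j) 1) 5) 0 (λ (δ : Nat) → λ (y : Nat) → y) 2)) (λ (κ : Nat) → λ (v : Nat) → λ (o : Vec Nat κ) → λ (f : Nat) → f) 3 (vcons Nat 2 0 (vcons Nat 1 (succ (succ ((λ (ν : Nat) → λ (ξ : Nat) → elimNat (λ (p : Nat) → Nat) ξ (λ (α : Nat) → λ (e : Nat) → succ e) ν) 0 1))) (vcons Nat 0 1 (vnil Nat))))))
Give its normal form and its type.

normal form:
  3
the term's type:
  Nat


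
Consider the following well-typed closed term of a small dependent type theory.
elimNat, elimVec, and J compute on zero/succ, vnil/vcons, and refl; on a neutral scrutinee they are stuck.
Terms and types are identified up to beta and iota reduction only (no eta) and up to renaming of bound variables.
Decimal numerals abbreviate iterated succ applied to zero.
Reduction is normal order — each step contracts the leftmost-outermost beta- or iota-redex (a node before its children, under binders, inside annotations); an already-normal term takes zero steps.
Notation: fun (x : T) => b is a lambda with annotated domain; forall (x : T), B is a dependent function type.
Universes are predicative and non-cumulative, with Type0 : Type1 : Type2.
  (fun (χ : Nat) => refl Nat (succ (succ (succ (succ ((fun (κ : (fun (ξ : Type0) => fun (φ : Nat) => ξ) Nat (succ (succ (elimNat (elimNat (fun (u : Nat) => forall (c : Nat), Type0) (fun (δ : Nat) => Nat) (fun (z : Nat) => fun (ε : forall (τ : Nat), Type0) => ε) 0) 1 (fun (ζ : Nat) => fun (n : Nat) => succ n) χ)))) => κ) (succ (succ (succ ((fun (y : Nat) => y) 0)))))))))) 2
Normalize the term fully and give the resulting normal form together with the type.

resulting normal form:
  refl Nat 7
the term's type:
  Eq Nat 7 7
observation: contracting a beta-redex first, the term normalizes in 3 steps.


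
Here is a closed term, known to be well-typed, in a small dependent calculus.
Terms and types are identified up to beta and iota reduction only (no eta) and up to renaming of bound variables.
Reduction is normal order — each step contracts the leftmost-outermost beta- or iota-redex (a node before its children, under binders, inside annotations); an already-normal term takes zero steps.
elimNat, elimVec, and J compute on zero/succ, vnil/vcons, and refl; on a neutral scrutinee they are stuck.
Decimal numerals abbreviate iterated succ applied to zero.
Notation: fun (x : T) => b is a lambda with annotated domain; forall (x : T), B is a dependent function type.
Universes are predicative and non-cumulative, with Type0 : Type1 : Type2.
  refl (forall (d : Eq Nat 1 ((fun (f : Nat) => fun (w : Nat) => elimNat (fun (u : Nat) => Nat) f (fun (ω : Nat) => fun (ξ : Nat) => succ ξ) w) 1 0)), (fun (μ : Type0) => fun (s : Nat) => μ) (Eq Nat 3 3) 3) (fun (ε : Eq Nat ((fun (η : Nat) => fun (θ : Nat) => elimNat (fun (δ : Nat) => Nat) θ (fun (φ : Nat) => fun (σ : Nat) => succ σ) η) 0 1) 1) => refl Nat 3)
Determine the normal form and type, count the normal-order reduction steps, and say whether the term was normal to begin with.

reduced normal form:
  refl (forall (d : Eq Nat 1 1), Eq Nat 3 3) (fun (f : Eq Nat 1 1) => refl Nat 3)
the term's type:
  Eq (forall (d : Eq Nat 1 1), Eq Nat 3 3) (fun (f : Eq Nat 1 1) => refl Nat 3) (fun (w : Eq Nat 1 1) => refl Nat 3)
normal-order step count: 8
term was already normal: no
first contracted redex: a beta-redex


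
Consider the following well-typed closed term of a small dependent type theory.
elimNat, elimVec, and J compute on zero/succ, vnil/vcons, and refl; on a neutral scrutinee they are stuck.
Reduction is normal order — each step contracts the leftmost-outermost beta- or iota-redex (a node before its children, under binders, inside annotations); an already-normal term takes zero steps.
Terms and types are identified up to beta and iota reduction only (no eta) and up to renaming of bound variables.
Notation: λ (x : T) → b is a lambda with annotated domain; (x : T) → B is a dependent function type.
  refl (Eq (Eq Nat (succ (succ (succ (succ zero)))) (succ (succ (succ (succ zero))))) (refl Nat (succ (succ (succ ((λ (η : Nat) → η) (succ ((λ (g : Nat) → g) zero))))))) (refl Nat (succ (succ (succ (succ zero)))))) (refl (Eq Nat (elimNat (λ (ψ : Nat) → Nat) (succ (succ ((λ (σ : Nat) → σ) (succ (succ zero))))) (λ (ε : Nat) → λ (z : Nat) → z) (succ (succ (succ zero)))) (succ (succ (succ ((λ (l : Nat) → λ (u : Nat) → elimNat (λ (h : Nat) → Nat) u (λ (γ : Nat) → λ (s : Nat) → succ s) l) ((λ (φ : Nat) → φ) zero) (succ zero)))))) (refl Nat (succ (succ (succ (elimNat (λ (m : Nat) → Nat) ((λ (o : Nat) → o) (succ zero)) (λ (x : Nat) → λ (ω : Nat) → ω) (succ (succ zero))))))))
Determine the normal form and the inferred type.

reduced normal form:
  refl (Eq (Eq Nat (succ (succ (succ (succ zero)))) (succ (succ (succ (succ zero))))) (refl Nat (succ (succ (succ (succ zero))))) (refl Nat (succ (succ (succ (succ zero)))))) (refl (Eq Nat (succ (succ (succ (succ zero)))) (succ (succ (succ (succ zero))))) (refl Nat (succ (succ (succ (succ zero))))))
inferred type:
  Eq (Eq (Eq Nat (succ (succ (succ (succ zero)))) (succ (succ (succ (succ zero))))) (refl Nat (succ (succ (succ (succ zero))))) (refl Nat (succ (succ (succ (succ zero)))))) (refl (Eq Nat (succ (succ (succ (succ zero)))) (succ (succ (succ (succ zero))))) (refl Nat (succ (succ (succ (succ zero)))))) (refl (Eq Nat (succ (succ (succ (succ zero)))) (succ (succ (succ (succ zero))))) (refl Nat (succ (succ (succ (succ zero))))))
observation: 25 normal-order steps normalize the term, beginning with a beta-redex.


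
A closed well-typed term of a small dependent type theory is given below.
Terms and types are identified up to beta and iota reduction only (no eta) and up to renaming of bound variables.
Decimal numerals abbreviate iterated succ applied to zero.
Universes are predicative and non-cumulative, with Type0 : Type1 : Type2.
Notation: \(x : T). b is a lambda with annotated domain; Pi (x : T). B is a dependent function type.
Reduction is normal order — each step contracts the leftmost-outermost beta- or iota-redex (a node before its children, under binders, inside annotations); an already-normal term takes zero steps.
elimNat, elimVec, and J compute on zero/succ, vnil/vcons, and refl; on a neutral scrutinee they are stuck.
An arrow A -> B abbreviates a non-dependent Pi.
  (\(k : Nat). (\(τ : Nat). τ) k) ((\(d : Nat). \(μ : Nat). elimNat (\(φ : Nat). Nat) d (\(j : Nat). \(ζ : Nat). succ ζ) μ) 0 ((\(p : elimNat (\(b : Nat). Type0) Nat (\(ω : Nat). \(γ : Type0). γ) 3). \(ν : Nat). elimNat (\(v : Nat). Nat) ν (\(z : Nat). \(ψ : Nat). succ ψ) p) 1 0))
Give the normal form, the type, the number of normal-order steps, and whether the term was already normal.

resulting normal form:
  1
inferred type:
  Nat
normal-order step count: 14
term was already normal: no
first redex: a beta-redex


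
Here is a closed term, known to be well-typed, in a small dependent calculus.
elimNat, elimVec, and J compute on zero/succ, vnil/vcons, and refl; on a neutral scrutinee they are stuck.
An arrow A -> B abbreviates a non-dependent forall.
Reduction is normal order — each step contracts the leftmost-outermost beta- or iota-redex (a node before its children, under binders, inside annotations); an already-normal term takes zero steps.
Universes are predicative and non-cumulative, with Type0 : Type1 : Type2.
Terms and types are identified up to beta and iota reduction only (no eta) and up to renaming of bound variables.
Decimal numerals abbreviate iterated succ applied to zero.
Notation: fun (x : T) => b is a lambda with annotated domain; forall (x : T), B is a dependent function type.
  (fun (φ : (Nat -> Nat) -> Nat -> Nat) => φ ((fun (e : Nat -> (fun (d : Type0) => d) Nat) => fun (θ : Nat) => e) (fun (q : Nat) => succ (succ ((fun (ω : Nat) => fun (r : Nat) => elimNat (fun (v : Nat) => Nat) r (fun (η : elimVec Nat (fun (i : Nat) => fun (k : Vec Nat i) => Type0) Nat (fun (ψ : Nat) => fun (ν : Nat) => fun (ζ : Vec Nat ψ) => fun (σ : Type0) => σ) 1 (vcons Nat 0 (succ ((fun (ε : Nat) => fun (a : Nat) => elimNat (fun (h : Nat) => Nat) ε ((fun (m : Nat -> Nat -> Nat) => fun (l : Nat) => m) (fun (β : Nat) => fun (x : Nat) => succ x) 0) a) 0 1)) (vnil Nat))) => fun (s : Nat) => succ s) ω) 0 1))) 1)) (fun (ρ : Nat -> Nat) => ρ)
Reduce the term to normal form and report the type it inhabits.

reduced normal form:
  fun (φ : Nat) => 3
inferred type:
  Nat -> Nat
observation: the first redex contracted is a beta-redex; the normal form is reached in 7 normal-order steps.


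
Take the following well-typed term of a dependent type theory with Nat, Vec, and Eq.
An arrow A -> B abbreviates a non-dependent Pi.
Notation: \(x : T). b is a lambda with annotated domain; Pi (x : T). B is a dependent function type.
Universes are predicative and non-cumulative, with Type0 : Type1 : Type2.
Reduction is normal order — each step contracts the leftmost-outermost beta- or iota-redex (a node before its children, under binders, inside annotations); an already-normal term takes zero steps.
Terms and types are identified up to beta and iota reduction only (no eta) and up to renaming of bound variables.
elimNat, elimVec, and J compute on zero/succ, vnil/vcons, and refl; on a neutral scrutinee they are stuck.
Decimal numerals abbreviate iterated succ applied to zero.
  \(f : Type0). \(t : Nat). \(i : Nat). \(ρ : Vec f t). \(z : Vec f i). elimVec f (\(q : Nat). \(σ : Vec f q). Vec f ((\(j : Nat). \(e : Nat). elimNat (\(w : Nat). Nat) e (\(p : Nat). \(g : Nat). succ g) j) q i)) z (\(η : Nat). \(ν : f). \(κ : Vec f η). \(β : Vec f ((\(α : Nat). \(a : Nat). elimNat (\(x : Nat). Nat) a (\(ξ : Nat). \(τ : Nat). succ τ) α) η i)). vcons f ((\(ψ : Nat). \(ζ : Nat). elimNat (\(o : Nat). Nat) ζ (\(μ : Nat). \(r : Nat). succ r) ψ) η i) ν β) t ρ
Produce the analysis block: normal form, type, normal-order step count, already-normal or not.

resulting normal form:
  \(f : Type0). \(t : Nat). \(i : Nat). \(ρ : Vec f t). \(z : Vec f i). elimVec f (\(q : Nat). \(σ : Vec f q). Vec f (elimNat (\(j : Nat). Nat) i (\(e : Nat). \(w : Nat). succ w) q)) z (\(p : Nat). \(g : f). \(η : Vec f p). \(ν : Vec f (elimNat (\(κ : Nat). Nat) i (\(β : Nat). \(α : Nat). succ α) p)). vcons f (elimNat (\(a : Nat). Nat) i (\(x : Nat). \(ξ : Nat). succ ξ) p) g ν) t ρ
inferred type:
  Pi (f : Type0). Pi (t : Nat). Pi (i : Nat). Vec f t -> Vec f i -> Vec f (elimNat (\(ρ : Nat). Nat) i (\(z : Nat). \(q : Nat). succ q) t)
steps to reach normal form (normal order): 6
started in normal form: no
first redex: a beta-redex


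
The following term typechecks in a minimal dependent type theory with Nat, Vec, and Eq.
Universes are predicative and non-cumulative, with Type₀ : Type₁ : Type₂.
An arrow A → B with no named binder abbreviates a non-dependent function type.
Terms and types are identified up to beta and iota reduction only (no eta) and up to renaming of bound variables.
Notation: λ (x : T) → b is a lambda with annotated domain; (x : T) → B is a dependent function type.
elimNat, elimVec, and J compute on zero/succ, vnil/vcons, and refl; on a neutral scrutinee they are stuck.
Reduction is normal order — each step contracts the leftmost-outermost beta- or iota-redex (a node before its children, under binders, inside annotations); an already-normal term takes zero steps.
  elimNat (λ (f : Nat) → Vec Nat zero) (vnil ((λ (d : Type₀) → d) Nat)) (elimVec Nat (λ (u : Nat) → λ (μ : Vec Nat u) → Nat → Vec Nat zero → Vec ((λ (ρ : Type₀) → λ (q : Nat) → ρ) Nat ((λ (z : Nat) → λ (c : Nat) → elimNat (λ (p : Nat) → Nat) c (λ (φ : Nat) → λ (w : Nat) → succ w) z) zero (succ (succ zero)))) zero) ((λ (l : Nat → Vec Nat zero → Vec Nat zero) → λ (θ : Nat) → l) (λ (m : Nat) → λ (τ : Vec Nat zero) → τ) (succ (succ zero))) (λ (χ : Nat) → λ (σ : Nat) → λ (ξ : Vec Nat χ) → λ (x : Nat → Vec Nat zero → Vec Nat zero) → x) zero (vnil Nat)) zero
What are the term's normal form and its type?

reduced normal form:
  vnil Nat
the term's type:
  Vec Nat zero


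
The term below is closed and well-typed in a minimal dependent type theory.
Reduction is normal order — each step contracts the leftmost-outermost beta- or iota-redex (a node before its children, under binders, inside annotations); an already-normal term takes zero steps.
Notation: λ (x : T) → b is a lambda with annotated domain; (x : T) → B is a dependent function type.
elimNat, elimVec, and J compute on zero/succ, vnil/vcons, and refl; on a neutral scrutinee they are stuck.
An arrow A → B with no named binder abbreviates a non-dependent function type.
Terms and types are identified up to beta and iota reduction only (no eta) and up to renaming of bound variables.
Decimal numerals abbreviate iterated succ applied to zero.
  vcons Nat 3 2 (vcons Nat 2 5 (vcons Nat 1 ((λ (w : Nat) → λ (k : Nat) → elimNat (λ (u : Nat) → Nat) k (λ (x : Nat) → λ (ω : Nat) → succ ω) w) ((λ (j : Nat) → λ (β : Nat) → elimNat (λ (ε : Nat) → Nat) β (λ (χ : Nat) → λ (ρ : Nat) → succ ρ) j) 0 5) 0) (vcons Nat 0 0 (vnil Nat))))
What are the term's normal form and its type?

normal form:
  vcons Nat 3 2 (vcons Nat 2 5 (vcons Nat 1 5 (vcons Nat 0 0 (vnil Nat))))
inferred type:
  Vec Nat 4
observation: reduction starts at a beta-redex, and 21 normal-order steps reach the normal form.


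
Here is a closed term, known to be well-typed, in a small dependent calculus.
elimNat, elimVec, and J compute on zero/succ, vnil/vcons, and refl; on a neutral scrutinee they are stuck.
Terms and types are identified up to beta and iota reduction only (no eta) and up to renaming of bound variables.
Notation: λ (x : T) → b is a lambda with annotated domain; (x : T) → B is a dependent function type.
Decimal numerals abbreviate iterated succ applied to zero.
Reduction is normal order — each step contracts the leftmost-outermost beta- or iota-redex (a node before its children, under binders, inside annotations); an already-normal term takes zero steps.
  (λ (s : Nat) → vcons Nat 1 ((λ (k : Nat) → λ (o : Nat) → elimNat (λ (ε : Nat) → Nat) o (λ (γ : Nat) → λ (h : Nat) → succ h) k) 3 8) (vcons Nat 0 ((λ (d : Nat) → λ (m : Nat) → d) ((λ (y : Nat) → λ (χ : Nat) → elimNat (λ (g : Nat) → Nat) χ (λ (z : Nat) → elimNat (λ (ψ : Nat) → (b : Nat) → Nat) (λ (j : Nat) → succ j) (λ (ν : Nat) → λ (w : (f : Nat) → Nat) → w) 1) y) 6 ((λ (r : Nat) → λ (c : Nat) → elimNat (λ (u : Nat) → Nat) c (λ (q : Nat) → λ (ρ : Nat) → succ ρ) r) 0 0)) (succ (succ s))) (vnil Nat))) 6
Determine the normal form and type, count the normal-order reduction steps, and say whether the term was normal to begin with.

normal form:
  vcons Nat 1 11 (vcons Nat 0 6 (vnil Nat))
type:
  Vec Nat 2
steps to reach normal form (normal order): 63
term was already normal: no
first contracted redex: a beta-redex
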